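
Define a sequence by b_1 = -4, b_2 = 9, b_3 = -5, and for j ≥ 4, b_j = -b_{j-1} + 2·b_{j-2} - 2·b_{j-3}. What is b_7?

-311

Compute successive terms:
b_4 = 31  b_5 = -59  b_6 = 131  b_7 = -311.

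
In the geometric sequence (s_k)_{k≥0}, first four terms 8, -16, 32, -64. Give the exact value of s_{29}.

Common ratio r = -2.
s_k = 8·(-2)^(k-0).
s_{29} = 8·(-2)^29 = -4294967296.

-4294967296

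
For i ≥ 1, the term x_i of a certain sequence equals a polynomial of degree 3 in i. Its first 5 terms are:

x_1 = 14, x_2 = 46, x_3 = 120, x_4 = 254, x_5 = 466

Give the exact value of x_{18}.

18510

1st diffs: 32, 74, 134, 212.
2nd diffs: 42, 60, 78.
3rd diffs: 18, 18 (constant).
Newton forward-difference form: x_i = 14 + 32·C(i-1,1) + 42·C(i-1,2) + 18·C(i-1,3).
At i = 18: i-1 = 17, so x_{18} = 14 + 544 + 5712 + 12240 = 18510.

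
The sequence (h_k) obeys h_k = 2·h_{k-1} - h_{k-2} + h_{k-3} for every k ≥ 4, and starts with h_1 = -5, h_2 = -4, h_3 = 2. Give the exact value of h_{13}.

Step forward from the initial values:
h_4 = 3  h_5 = 0  h_6 = -1  h_7 = 1  h_8 = 3  h_9 = 4  h_{10} = 6  h_{11} = 11  h_{12} = 20  h_{13} = 35.

35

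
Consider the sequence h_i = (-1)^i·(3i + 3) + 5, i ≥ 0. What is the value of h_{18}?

(-1)^18 = 1; 3i + 3 at i=18 is 57; so h_{18} = 62.

62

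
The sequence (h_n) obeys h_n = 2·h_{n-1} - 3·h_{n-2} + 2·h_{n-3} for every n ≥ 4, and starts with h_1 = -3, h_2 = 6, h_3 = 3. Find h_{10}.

-174

Iterate the recurrence:
h_4 = -18; h_5 = -33; h_6 = -6; h_7 = 51; h_8 = 54; h_9 = -57; h_{10} = -174.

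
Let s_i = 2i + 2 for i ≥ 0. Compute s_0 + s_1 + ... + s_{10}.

Over i = 0..10: Σi = 55.
Total = (2)·55 + (2)·11 = 132.

132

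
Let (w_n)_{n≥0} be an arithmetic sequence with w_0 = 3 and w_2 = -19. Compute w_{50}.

-547

Common difference d = (-19 - 3) / (2 - 0) = -11.
w_n = 3 + (n - 0)·(-11).
w_{50} = 3 + 50·(-11) = -547.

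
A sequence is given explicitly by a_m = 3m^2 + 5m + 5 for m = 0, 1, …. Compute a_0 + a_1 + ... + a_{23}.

Over m = 0..23: Σm = 276, Σm² = 4324.
Total = (3)·4324 + (5)·276 + (5)·24 = 14472.

14472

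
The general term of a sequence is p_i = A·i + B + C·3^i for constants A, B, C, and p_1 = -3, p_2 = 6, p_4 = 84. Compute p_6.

The three given values yield: A + B + 3C = -3; 2A + B + 9C = 6; 4A + B + 81C = 84.
Subtracting the first from the second: A + 6C = 9.
Subtracting the second from the third: 2A + 72C = 78.
Solving: C = 1, A = 3, then B = -9.
So p_i = 3·i + (-9) + 1·3^i; at i=6 this is 738.

738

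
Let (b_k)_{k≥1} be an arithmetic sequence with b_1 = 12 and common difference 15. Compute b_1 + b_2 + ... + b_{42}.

b_k = 12 + (k - 1)·15.
b_{42} = 627; S = 42·(12 + 627)/2 = 13419.

13419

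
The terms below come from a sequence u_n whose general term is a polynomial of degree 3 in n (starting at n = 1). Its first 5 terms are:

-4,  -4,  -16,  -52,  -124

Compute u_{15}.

-5464

1st diffs: 0, -12, -36, -72.
2nd diffs: -12, -24, -36.
3rd diffs: -12, -12 (constant).
So u_n = -2n^3 + 6n^2 - 4n - 4.
Evaluating at n = 15 gives u_{15} = -5464.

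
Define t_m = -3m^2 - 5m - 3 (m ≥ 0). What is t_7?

-185

t_7 = -3·7^2 - 5·7 - 3 = -185.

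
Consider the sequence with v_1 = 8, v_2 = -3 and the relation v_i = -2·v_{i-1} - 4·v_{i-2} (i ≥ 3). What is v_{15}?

-106496

Step forward from the initial values:
v_3 = -26; v_4 = 64; v_5 = -24; …; v_{12} = -13312; v_{13} = 32768; v_{14} = -12288; v_{15} = -106496.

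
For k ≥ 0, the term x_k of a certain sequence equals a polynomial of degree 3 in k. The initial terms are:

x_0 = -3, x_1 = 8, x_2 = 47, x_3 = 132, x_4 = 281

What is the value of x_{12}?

1st diffs: 11, 39, 85, 149.
2nd diffs: 28, 46, 64.
3rd diffs: 18, 18 (constant).
Newton forward-difference form: x_k = -3 + 11·C(k,1) + 28·C(k,2) + 18·C(k,3).
At k = 12: k = 12, so x_{12} = -3 + 132 + 1848 + 3960 = 5937.

5937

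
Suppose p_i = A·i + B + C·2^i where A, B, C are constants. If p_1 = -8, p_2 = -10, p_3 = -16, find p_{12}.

-8174

At i = 1, 2, 3: A + B + 2C = -8; 2A + B + 4C = -10; 3A + B + 8C = -16.
Subtracting the first from the second: A + 2C = -2.
Subtracting the second from the third: A + 4C = -6.
Solving: C = -2, A = 2, then B = -6.
Therefore p_{12} = 24 + (-6) + (-2)·4096 = -8174.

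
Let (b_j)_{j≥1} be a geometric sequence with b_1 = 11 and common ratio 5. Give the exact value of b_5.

b_j = 11·5^(j-1).
b_5 = 11·5^4 = 6875.

6875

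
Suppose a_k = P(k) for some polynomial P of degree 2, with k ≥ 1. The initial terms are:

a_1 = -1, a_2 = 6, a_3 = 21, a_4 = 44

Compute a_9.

1st diffs: 7, 15, 23.
2nd diffs: 8, 8 (constant).
So a_k = 4k^2 - 5k.
Evaluating at k = 9 gives a_9 = 279.

279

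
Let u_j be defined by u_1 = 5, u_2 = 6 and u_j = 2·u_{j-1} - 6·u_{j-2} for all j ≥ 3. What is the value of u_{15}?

Iterate the recurrence:
u_3 = -18  u_4 = -72  u_5 = -36  …  u_{12} = 95616  u_{13} = 96192  u_{14} = -381312  u_{15} = -1339776.

-1339776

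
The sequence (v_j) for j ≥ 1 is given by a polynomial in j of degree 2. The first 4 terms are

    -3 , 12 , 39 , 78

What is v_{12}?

1st diffs: 15, 27, 39.
2nd diffs: 12, 12 (constant).
Newton forward-difference form: v_j = -3 + 15·C(j-1,1) + 12·C(j-1,2).
At j = 12: j-1 = 11, so v_{12} = -3 + 165 + 660 = 822.

822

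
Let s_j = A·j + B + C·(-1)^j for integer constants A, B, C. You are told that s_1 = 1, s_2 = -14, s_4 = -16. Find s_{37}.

-35

Write the equations: A + B - C = 1; 2A + B + C = -14; 4A + B + C = -16.
Subtracting the first from the second: A + 2C = -15.
Subtracting the second from the third: 2A = -2.
Solving: C = -7, A = -1, then B = -5.
So s_j = -1·j + (-5) + (-7)·(-1)^j; at j=37 this is -35.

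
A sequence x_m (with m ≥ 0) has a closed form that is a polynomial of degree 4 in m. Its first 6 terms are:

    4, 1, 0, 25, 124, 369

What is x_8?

3060

1st diffs: -3, -1, 25, 99, 245.
2nd diffs: 2, 26, 74, 146.
3rd diffs: 24, 48, 72.
4th diffs: 24, 24 (constant).
Newton forward-difference form: x_m = 4 + (-3)·C(m,1) + 2·C(m,2) + 24·C(m,3) + 24·C(m,4).
At m = 8: m = 8, so x_8 = 4 - 24 + 56 + 1344 + 1680 = 3060.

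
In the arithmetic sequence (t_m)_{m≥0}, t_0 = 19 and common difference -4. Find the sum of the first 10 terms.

t_m = 19 + (m - 0)·(-4).
t_9 = -17; S = 10·(19 + (-17))/2 = 10.

10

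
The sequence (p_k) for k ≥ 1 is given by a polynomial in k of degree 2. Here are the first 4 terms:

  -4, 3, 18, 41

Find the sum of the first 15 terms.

1st diffs: 7, 15, 23.
2nd diffs: 8, 8 (constant).
Newton forward-difference form: p_k = -4 + 7·C(k-1,1) + 8·C(k-1,2).
Continuing: …, 72, 111, 158, 213, …, p_{15} = 822.
Summing k = 1..15 (15 terms) gives 4315.

4315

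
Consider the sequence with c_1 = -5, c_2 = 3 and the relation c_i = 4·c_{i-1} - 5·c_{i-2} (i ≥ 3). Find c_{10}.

-11997

Step forward from the initial values:
c_3 = 37;  c_4 = 133;  c_5 = 347;  c_6 = 723;  c_7 = 1157;  c_8 = 1013;  c_9 = -1733;  c_{10} = -11997.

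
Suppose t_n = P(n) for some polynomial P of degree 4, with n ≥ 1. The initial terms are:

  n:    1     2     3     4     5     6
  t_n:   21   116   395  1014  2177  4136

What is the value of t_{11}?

1st diffs: 95, 279, 619, 1163, 1959.
2nd diffs: 184, 340, 544, 796.
3rd diffs: 156, 204, 252.
4th diffs: 48, 48 (constant).
So t_n = 2n^4 + 6n^3 + 6n^2 + 5n + 2.
Evaluating at n = 11 gives t_{11} = 38051.

38051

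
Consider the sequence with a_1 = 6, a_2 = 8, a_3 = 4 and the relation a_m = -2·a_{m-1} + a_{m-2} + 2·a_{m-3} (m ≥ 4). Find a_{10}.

348

Iterate the recurrence:
a_4 = 12, a_5 = -4, a_6 = 28, a_7 = -36, a_8 = 92, a_9 = -164, a_{10} = 348.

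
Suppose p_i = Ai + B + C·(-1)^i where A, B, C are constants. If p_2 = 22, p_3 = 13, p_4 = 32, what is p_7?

33

At i = 2, 3, 4: 2A + B + C = 22; 3A + B - C = 13; 4A + B + C = 32.
Subtracting the first from the second: A - 2C = -9.
Subtracting the second from the third: A + 2C = 19.
Solving: C = 7, A = 5, then B = 5.
Hence p_7 = 5·7 + 5 + 7·(-1) = 33.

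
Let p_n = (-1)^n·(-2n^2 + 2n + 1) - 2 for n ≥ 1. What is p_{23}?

1009

(-1)^23 = -1; -2n^2 + 2n + 1 at n=23 is -1011; so p_{23} = 1009.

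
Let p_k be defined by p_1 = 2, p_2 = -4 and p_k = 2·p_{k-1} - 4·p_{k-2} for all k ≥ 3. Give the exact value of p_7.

Applying the relation repeatedly:
p_3 = -16;  p_4 = -16;  p_5 = 32;  p_6 = 128;  p_7 = 128.

128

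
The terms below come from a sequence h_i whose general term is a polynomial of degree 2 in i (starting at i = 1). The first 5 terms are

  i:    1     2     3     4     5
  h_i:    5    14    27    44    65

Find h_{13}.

1st diffs: 9, 13, 17, 21.
2nd diffs: 4, 4, 4 (constant).
Newton forward-difference form: h_i = 5 + 9·C(i-1,1) + 4·C(i-1,2).
At i = 13: i-1 = 12, so h_{13} = 5 + 108 + 264 = 377.

377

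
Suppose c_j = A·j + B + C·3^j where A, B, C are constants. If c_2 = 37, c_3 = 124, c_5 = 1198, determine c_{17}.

645700762

At j = 2, 3, 5: 2A + B + 9C = 37; 3A + B + 27C = 124; 5A + B + 243C = 1198.
Subtracting the first from the second: A + 18C = 87.
Subtracting the second from the third: 2A + 216C = 1074.
Solving: C = 5, A = -3, then B = -2.
So c_j = -3·j + (-2) + 5·3^j; at j=17 this is 645700762.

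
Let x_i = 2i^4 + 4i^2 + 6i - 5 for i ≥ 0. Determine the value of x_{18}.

211351

x_{18} = 2·18^4 + 4·18^2 + 6·18 - 5 = 211351.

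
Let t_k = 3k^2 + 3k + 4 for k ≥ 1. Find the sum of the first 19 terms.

8056

Over k = 1..19: Σk = 190, Σk² = 2470.
Total = (3)·2470 + (3)·190 + (4)·19 = 8056.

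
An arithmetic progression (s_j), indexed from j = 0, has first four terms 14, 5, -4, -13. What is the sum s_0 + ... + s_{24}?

Common difference d = -9.
s_j = 14 + (j - 0)·(-9).
s_{24} = -202; S = 25·(14 + (-202))/2 = -2350.

-2350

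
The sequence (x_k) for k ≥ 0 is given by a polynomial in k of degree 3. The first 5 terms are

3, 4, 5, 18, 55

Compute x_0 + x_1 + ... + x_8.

1st diffs: 1, 1, 13, 37.
2nd diffs: 0, 12, 24.
3rd diffs: 12, 12 (constant).
So x_k = 2k^3 - 6k^2 + 5k + 3.
Continuing: 128, 249, 430, 683.
Summing k = 0..8 (9 terms) gives 1575.

1575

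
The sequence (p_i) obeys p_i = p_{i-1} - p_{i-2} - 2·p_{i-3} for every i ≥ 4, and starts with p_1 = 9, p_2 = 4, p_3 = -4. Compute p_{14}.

Iterate the recurrence:
p_4 = -26;  p_5 = -30;  p_6 = 4;  …;  p_{11} = -598;  p_{12} = -428;  p_{13} = 702;  p_{14} = 2326.

2326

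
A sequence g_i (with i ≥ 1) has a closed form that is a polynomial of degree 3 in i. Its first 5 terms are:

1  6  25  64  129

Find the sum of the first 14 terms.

1st diffs: 5, 19, 39, 65.
2nd diffs: 14, 20, 26.
3rd diffs: 6, 6 (constant).
Newton forward-difference form: g_i = 1 + 5·C(i-1,1) + 14·C(i-1,2) + 6·C(i-1,3).
Continuing: …, 226, 361, 540, 769, …, g_{14} = 2874.
Summing i = 1..14 (14 terms) gives 11571.

11571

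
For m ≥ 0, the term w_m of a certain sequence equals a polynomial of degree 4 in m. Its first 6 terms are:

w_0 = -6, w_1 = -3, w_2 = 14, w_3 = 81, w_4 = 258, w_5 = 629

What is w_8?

4106

1st diffs: 3, 17, 67, 177, 371.
2nd diffs: 14, 50, 110, 194.
3rd diffs: 36, 60, 84.
4th diffs: 24, 24 (constant).
Newton forward-difference form: w_m = -6 + 3·C(m,1) + 14·C(m,2) + 36·C(m,3) + 24·C(m,4).
At m = 8: m = 8, so w_8 = -6 + 24 + 392 + 2016 + 1680 = 4106.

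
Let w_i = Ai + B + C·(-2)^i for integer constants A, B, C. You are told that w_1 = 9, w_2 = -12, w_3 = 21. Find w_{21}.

6291399

Plug in i = 1, 2, 3: A + B - 2C = 9; 2A + B + 4C = -12; 3A + B - 8C = 21.
Subtracting the first from the second: A + 6C = -21.
Subtracting the second from the third: A - 12C = 33.
Solving: C = -3, A = -3, then B = 6.
Hence w_{21} = -3·21 + 6 + (-3)·(-2097152) = 6291399.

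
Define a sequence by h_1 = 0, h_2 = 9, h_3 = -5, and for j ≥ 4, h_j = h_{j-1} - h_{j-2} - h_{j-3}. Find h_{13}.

Compute successive terms:
h_4 = -14; h_5 = -18; h_6 = 1; h_7 = 33; h_8 = 50; h_9 = 16; h_{10} = -67; h_{11} = -133; h_{12} = -82; h_{13} = 118.

118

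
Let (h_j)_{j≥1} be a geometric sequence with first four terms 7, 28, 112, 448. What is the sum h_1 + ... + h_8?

Common ratio r = 4.
h_j = 7·4^(j-1).
S = 7·(4^8 - 1)/(4 - 1) = 7·(65536 - 1)/(3) = 152915.

152915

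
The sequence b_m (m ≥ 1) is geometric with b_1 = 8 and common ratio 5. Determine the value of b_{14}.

9765625000

b_m = 8·5^(m-1).
b_{14} = 8·5^13 = 9765625000.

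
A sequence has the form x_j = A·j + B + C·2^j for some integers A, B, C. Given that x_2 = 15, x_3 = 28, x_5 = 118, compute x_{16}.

Plug in j = 2, 3, 5: 2A + B + 4C = 15; 3A + B + 8C = 28; 5A + B + 32C = 118.
Subtracting the first from the second: A + 4C = 13.
Subtracting the second from the third: 2A + 24C = 90.
Solving: C = 4, A = -3, then B = 5.
Hence x_{16} = -3·16 + 5 + 4·65536 = 262101.

262101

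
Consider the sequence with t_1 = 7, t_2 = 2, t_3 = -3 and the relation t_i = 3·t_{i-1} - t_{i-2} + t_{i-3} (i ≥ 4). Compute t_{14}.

t_4 = -4, t_5 = -7, t_6 = -20, …, t_{11} = -3351, t_{12} = -9280, t_{13} = -25699, t_{14} = -71168.

-71168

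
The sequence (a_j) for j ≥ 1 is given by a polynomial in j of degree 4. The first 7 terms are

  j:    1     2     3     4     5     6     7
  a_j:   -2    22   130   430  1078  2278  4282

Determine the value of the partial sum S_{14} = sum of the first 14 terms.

236936

1st diffs: 24, 108, 300, 648, 1200, 2004.
2nd diffs: 84, 192, 348, 552, 804.
3rd diffs: 108, 156, 204, 252.
4th diffs: 48, 48, 48 (constant).
So a_j = 2j^4 - 2j^3 + 4j^2 - 4j - 2.
Continuing: …, 7390, 11950, 18358, 27058, …, a_{14} = 72070.
Summing j = 1..14 (14 terms) gives 236936.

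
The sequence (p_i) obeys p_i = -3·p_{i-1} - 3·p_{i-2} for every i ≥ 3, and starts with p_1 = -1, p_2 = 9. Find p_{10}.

-1215

Applying the relation repeatedly:
p_3 = -24, p_4 = 45, p_5 = -63, p_6 = 54, p_7 = 27, p_8 = -243, p_9 = 648, p_{10} = -1215.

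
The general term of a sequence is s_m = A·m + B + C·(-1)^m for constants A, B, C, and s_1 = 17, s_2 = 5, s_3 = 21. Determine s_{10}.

Write the equations: A + B - C = 17; 2A + B + C = 5; 3A + B - C = 21.
Subtracting the first from the second: A + 2C = -12.
Subtracting the second from the third: A - 2C = 16.
Solving: C = -7, A = 2, then B = 8.
Hence s_{10} = 2·10 + 8 + (-7)·1 = 21.

21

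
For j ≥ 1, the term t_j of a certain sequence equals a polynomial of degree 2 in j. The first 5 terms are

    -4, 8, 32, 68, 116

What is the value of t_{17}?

1st diffs: 12, 24, 36, 48.
2nd diffs: 12, 12, 12 (constant).
So t_j = 6j^2 - 6j - 4.
Evaluating at j = 17 gives t_{17} = 1628.

1628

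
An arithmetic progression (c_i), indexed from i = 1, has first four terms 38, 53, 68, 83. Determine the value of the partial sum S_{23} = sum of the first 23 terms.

Common difference d = 15.
c_i = 38 + (i - 1)·15.
c_{23} = 368; S = 23·(38 + 368)/2 = 4669.

4669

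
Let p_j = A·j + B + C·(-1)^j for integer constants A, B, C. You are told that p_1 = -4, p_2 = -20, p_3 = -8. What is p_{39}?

The three given values yield: A + B - C = -4; 2A + B + C = -20; 3A + B - C = -8.
Subtracting the first from the second: A + 2C = -16.
Subtracting the second from the third: A - 2C = 12.
Solving: C = -7, A = -2, then B = -9.
So p_j = -2·j + (-9) + (-7)·(-1)^j; at j=39 this is -80.

-80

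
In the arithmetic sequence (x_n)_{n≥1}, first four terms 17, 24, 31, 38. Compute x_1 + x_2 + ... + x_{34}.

Common difference d = 7.
x_n = 17 + (n - 1)·7.
x_{34} = 248; S = 34·(17 + 248)/2 = 4505.

4505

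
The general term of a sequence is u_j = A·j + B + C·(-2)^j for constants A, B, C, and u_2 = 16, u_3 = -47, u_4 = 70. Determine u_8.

1258

The three given values yield: 2A + B + 4C = 16; 3A + B - 8C = -47; 4A + B + 16C = 70.
Subtracting the first from the second: A - 12C = -63.
Subtracting the second from the third: A + 24C = 117.
Solving: C = 5, A = -3, then B = 2.
Therefore u_8 = -24 + 2 + 5·256 = 1258.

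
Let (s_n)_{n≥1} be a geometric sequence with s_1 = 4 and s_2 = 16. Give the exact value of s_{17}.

Common ratio r = 4.
s_n = 4·4^(n-1).
s_{17} = 4·4^16 = 17179869184.

17179869184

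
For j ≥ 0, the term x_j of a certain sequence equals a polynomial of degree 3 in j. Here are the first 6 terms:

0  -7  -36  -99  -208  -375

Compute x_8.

-1344

1st diffs: -7, -29, -63, -109, -167.
2nd diffs: -22, -34, -46, -58.
3rd diffs: -12, -12, -12 (constant).
Newton forward-difference form: x_j = (-7)·C(j,1) + (-22)·C(j,2) + (-12)·C(j,3).
At j = 8: j = 8, so x_8 = -56 - 616 - 672 = -1344.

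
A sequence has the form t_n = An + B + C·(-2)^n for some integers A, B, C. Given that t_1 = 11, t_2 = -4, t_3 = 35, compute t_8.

-742

At n = 1, 2, 3: A + B - 2C = 11; 2A + B + 4C = -4; 3A + B - 8C = 35.
Subtracting the first from the second: A + 6C = -15.
Subtracting the second from the third: A - 12C = 39.
Solving: C = -3, A = 3, then B = 2.
Hence t_8 = 3·8 + 2 + (-3)·256 = -742.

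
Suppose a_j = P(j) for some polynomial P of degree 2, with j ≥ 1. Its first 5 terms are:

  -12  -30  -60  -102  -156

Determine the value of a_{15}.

-1356

1st diffs: -18, -30, -42, -54.
2nd diffs: -12, -12, -12 (constant).
So a_j = -6j^2 - 6.
Evaluating at j = 15 gives a_{15} = -1356.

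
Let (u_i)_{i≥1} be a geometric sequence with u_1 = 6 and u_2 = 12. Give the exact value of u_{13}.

24576

Common ratio r = 2.
u_i = 6·2^(i-1).
u_{13} = 6·2^12 = 24576.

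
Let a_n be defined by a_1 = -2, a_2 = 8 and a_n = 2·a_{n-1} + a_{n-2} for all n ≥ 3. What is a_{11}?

Applying the relation repeatedly:
a_3 = 14; a_4 = 36; a_5 = 86; a_6 = 208; a_7 = 502; a_8 = 1212; a_9 = 2926; a_{10} = 7064; a_{11} = 17054.

17054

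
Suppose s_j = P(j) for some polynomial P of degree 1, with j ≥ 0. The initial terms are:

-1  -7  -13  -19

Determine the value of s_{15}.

1st diffs: -6, -6, -6 (constant).
So s_j = -6j - 1.
Evaluating at j = 15 gives s_{15} = -91.

-91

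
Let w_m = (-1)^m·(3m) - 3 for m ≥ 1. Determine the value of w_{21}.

(-1)^21 = -1; 3m at m=21 is 63; so w_{21} = -66.

-66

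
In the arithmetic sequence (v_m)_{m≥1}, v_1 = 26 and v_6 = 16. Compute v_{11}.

6

Common difference d = (16 - 26) / (6 - 1) = -2.
v_m = 26 + (m - 1)·(-2).
v_{11} = 26 + 10·(-2) = 6.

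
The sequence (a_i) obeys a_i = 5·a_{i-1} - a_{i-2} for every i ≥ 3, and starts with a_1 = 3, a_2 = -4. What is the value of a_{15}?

Applying the relation repeatedly:
a_3 = -23, a_4 = -111, a_5 = -532, …, a_{12} = -30837821, a_{13} = -147752877, a_{14} = -707926564, a_{15} = -3391879943.

-3391879943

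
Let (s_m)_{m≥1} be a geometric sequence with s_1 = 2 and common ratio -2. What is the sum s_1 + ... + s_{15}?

21846

s_m = 2·(-2)^(m-1).
S = 2·((-2)^15 - 1)/(-2 - 1) = 2·(-32768 - 1)/(-3) = 21846.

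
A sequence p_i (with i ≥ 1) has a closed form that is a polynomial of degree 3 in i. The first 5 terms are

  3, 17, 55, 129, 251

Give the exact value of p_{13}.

1st diffs: 14, 38, 74, 122.
2nd diffs: 24, 36, 48.
3rd diffs: 12, 12 (constant).
Newton forward-difference form: p_i = 3 + 14·C(i-1,1) + 24·C(i-1,2) + 12·C(i-1,3).
At i = 13: i-1 = 12, so p_{13} = 3 + 168 + 1584 + 2640 = 4395.

4395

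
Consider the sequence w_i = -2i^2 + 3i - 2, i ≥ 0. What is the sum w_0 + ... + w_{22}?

-6877

Over i = 0..22: Σi = 253, Σi² = 3795.
Total = (-2)·3795 + (3)·253 + (-2)·23 = -6877.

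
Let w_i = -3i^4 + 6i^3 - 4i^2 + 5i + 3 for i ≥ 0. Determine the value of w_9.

-15585

w_9 = -3·9^4 + 6·9^3 - 4·9^2 + 5·9 + 3 = -15585.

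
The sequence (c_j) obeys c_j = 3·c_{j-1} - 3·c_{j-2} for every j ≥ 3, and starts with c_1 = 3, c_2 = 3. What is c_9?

0

Compute successive terms:
c_3 = 0;  c_4 = -9;  c_5 = -27;  c_6 = -54;  c_7 = -81;  c_8 = -81;  c_9 = 0.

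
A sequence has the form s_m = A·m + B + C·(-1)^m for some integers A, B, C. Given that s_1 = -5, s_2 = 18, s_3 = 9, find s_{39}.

At m = 1, 2, 3: A + B - C = -5; 2A + B + C = 18; 3A + B - C = 9.
Subtracting the first from the second: A + 2C = 23.
Subtracting the second from the third: A - 2C = -9.
Solving: C = 8, A = 7, then B = -4.
Therefore s_{39} = 273 + (-4) + 8·(-1) = 261.

261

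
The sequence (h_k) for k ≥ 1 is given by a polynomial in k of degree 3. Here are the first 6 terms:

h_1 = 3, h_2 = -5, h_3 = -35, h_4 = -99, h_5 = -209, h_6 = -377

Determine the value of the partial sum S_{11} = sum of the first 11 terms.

1st diffs: -8, -30, -64, -110, -168.
2nd diffs: -22, -34, -46, -58.
3rd diffs: -12, -12, -12 (constant).
So h_k = -2k^3 + k^2 + 3k + 1.
Continuing: …, -615, -935, -1349, -1869, …, h_{11} = -2507.
Summing k = 1..11 (11 terms) gives -7997.

-7997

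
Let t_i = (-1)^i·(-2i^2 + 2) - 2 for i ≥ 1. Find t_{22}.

(-1)^22 = 1; -2i^2 + 2 at i=22 is -966; so t_{22} = -968.

-968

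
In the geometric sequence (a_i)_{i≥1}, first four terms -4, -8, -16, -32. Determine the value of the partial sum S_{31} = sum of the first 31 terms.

Common ratio r = 2.
a_i = (-4)·2^(i-1).
S = (-4)·(2^31 - 1)/(2 - 1) = (-4)·(2147483648 - 1)/(1) = -8589934588.

-8589934588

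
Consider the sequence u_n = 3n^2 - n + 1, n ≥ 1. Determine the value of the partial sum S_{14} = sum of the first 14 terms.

2954

Over n = 1..14: Σn = 105, Σn² = 1015.
Total = (3)·1015 + (-1)·105 + (1)·14 = 2954.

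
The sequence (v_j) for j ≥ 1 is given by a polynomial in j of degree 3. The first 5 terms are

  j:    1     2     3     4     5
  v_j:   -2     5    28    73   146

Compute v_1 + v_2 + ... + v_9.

1st diffs: 7, 23, 45, 73.
2nd diffs: 16, 22, 28.
3rd diffs: 6, 6 (constant).
Newton forward-difference form: v_j = -2 + 7·C(j-1,1) + 16·C(j-1,2) + 6·C(j-1,3).
Continuing: 253, 400, 593, 838.
Summing j = 1..9 (9 terms) gives 2334.

2334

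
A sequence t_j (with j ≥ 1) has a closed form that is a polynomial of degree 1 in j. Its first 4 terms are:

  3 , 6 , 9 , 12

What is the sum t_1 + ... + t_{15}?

1st diffs: 3, 3, 3 (constant).
So t_j = 3j.
Continuing: …, 15, 18, 21, 24, …, t_{15} = 45.
Summing j = 1..15 (15 terms) gives 360.

360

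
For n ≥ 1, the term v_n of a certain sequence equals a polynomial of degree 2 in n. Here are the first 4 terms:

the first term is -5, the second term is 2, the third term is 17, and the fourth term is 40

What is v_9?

1st diffs: 7, 15, 23.
2nd diffs: 8, 8 (constant).
So v_n = 4n^2 - 5n - 4.
Evaluating at n = 9 gives v_9 = 275.

275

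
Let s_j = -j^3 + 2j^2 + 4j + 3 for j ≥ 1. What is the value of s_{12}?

-1389

s_{12} = -1·12^3 + 2·12^2 + 4·12 + 3 = -1389.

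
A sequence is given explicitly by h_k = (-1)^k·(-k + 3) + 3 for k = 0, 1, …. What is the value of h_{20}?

-14

(-1)^20 = 1; -k + 3 at k=20 is -17; so h_{20} = -14.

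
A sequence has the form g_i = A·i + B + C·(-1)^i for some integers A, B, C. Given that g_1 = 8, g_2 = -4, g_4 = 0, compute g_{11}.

Plug in i = 1, 2, 4: A + B - C = 8; 2A + B + C = -4; 4A + B + C = 0.
Subtracting the first from the second: A + 2C = -12.
Subtracting the second from the third: 2A = 4.
Solving: C = -7, A = 2, then B = -1.
Therefore g_{11} = 22 + (-1) + (-7)·(-1) = 28.

28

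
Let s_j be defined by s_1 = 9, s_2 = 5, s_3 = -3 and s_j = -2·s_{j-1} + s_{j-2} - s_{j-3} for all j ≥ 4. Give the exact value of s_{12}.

Step forward from the initial values:
s_4 = 2; s_5 = -12; s_6 = 29; s_7 = -72; s_8 = 185; s_9 = -471; s_{10} = 1199; s_{11} = -3054; s_{12} = 7778.

7778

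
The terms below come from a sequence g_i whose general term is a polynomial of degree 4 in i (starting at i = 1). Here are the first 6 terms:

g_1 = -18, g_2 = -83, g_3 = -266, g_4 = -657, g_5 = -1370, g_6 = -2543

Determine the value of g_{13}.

-40266

1st diffs: -65, -183, -391, -713, -1173.
2nd diffs: -118, -208, -322, -460.
3rd diffs: -90, -114, -138.
4th diffs: -24, -24 (constant).
So g_i = -i^4 - 5i^3 - 4i^2 - 3i - 5.
Evaluating at i = 13 gives g_{13} = -40266.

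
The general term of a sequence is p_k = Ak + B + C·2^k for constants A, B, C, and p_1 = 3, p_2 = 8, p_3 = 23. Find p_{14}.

81848

At k = 1, 2, 3: A + B + 2C = 3; 2A + B + 4C = 8; 3A + B + 8C = 23.
Subtracting the first from the second: A + 2C = 5.
Subtracting the second from the third: A + 4C = 15.
Solving: C = 5, A = -5, then B = -2.
So p_k = -5·k + (-2) + 5·2^k; at k=14 this is 81848.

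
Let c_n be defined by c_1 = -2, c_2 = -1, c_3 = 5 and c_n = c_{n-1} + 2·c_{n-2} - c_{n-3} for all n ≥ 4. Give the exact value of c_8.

74

Applying the relation repeatedly:
c_4 = 5; c_5 = 16; c_6 = 21; c_7 = 48; c_8 = 74.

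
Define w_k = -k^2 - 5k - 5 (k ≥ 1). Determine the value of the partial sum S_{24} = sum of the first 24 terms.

Over k = 1..24: Σk = 300, Σk² = 4900.
Total = (-1)·4900 + (-5)·300 + (-5)·24 = -6520.

-6520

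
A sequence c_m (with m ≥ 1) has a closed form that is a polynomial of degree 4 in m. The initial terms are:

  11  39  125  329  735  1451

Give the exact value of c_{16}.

66581

1st diffs: 28, 86, 204, 406, 716.
2nd diffs: 58, 118, 202, 310.
3rd diffs: 60, 84, 108.
4th diffs: 24, 24 (constant).
Newton forward-difference form: c_m = 11 + 28·C(m-1,1) + 58·C(m-1,2) + 60·C(m-1,3) + 24·C(m-1,4).
At m = 16: m-1 = 15, so c_{16} = 11 + 420 + 6090 + 27300 + 32760 = 66581.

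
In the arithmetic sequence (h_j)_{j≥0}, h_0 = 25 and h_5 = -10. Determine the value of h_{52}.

Common difference d = (-10 - 25) / (5 - 0) = -7.
h_j = 25 + (j - 0)·(-7).
h_{52} = 25 + 52·(-7) = -339.

-339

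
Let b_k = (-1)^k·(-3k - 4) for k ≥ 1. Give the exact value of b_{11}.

(-1)^11 = -1; -3k - 4 at k=11 is -37; so b_{11} = 37.

37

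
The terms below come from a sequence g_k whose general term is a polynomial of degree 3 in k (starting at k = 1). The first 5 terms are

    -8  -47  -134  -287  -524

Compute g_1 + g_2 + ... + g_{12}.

1st diffs: -39, -87, -153, -237.
2nd diffs: -48, -66, -84.
3rd diffs: -18, -18 (constant).
So g_k = -3k^3 - 6k^2 + 1.
Continuing: …, -863, -1322, -1919, -2672, …, g_{12} = -6047.
Summing k = 1..12 (12 terms) gives -22140.

-22140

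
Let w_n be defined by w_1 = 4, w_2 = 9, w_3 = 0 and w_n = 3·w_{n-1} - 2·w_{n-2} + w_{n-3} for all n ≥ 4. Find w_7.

Compute successive terms:
w_4 = -14; w_5 = -33; w_6 = -71; w_7 = -161.

-161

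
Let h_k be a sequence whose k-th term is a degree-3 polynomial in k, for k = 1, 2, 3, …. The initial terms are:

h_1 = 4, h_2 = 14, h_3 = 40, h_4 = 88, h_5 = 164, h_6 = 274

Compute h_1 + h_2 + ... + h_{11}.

1st diffs: 10, 26, 48, 76, 110.
2nd diffs: 16, 22, 28, 34.
3rd diffs: 6, 6, 6 (constant).
So h_k = k^3 + 2k^2 - 3k + 4.
Continuing: …, 424, 620, 868, 1174, …, h_{11} = 1544.
Summing k = 1..11 (11 terms) gives 5214.

5214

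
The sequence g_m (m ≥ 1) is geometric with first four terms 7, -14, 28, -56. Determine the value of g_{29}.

Common ratio r = -2.
g_m = 7·(-2)^(m-1).
g_{29} = 7·(-2)^28 = 1879048192.

1879048192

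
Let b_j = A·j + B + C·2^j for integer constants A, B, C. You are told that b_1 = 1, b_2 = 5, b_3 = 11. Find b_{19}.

524323

At j = 1, 2, 3: A + B + 2C = 1; 2A + B + 4C = 5; 3A + B + 8C = 11.
Subtracting the first from the second: A + 2C = 4.
Subtracting the second from the third: A + 4C = 6.
Solving: C = 1, A = 2, then B = -3.
Hence b_{19} = 2·19 + (-3) + 1·524288 = 524323.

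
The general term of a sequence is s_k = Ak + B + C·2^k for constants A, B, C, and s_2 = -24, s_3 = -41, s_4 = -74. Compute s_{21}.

Plug in k = 2, 3, 4: 2A + B + 4C = -24; 3A + B + 8C = -41; 4A + B + 16C = -74.
Subtracting the first from the second: A + 4C = -17.
Subtracting the second from the third: A + 8C = -33.
Solving: C = -4, A = -1, then B = -6.
Therefore s_{21} = -21 + (-6) + (-4)·2097152 = -8388635.

-8388635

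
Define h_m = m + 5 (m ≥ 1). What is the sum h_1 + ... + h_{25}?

Over m = 1..25: Σm = 325.
Total = (1)·325 + (5)·25 = 450.

450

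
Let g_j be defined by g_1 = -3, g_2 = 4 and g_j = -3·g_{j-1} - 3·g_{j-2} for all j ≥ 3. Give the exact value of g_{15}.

Step forward from the initial values:
g_3 = -3;  g_4 = -3;  g_5 = 18;  …;  g_{12} = 1215;  g_{13} = -2187;  g_{14} = 2916;  g_{15} = -2187.

-2187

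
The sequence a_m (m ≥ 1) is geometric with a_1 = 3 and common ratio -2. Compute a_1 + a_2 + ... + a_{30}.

a_m = 3·(-2)^(m-1).
S = 3·((-2)^30 - 1)/(-2 - 1) = 3·(1073741824 - 1)/(-3) = -1073741823.

-1073741823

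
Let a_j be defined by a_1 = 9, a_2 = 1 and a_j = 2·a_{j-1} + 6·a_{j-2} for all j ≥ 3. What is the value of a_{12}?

4517728

Applying the relation repeatedly:
a_3 = 56;  a_4 = 118;  a_5 = 572;  a_6 = 1852;  a_7 = 7136;  a_8 = 25384;  a_9 = 93584;  a_{10} = 339472;  a_{11} = 1240448;  a_{12} = 4517728.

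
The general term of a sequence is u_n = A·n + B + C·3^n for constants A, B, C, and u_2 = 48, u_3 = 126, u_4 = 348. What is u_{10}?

236256

Write the equations: 2A + B + 9C = 48; 3A + B + 27C = 126; 4A + B + 81C = 348.
Subtracting the first from the second: A + 18C = 78.
Subtracting the second from the third: A + 54C = 222.
Solving: C = 4, A = 6, then B = 0.
Therefore u_{10} = 60 + 0 + 4·59049 = 236256.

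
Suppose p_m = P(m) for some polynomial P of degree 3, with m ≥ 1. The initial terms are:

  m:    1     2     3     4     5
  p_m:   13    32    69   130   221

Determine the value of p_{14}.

1st diffs: 19, 37, 61, 91.
2nd diffs: 18, 24, 30.
3rd diffs: 6, 6 (constant).
Newton forward-difference form: p_m = 13 + 19·C(m-1,1) + 18·C(m-1,2) + 6·C(m-1,3).
At m = 14: m-1 = 13, so p_{14} = 13 + 247 + 1404 + 1716 = 3380.

3380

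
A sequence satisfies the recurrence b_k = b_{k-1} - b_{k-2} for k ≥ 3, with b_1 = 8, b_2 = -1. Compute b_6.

Step forward from the initial values:
b_3 = -9;  b_4 = -8;  b_5 = 1;  b_6 = 9.

9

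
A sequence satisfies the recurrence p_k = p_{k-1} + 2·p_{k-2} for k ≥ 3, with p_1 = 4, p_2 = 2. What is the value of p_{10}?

1022

Applying the relation repeatedly:
p_3 = 10  p_4 = 14  p_5 = 34  p_6 = 62  p_7 = 130  p_8 = 254  p_9 = 514  p_{10} = 1022.
(Characteristic roots are 2 and -1.)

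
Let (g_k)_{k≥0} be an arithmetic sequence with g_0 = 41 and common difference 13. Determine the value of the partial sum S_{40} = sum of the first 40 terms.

g_k = 41 + (k - 0)·13.
g_{39} = 548; S = 40·(41 + 548)/2 = 11780.

11780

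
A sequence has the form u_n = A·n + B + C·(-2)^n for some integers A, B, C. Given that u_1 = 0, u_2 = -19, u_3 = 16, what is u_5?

Plug in n = 1, 2, 3: A + B - 2C = 0; 2A + B + 4C = -19; 3A + B - 8C = 16.
Subtracting the first from the second: A + 6C = -19.
Subtracting the second from the third: A - 12C = 35.
Solving: C = -3, A = -1, then B = -5.
Hence u_5 = -1·5 + (-5) + (-3)·(-32) = 86.

86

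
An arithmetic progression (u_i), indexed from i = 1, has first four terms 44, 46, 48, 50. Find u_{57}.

Common difference d = 2.
u_i = 44 + (i - 1)·2.
u_{57} = 44 + 56·2 = 156.

156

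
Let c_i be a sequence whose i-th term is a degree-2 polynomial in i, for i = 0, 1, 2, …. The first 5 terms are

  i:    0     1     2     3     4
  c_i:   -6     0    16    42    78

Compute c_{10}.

1st diffs: 6, 16, 26, 36.
2nd diffs: 10, 10, 10 (constant).
Newton forward-difference form: c_i = -6 + 6·C(i,1) + 10·C(i,2).
At i = 10: i = 10, so c_{10} = -6 + 60 + 450 = 504.

504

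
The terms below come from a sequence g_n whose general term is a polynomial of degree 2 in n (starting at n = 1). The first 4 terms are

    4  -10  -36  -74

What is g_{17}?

1st diffs: -14, -26, -38.
2nd diffs: -12, -12 (constant).
Newton forward-difference form: g_n = 4 + (-14)·C(n-1,1) + (-12)·C(n-1,2).
At n = 17: n-1 = 16, so g_{17} = 4 - 224 - 1440 = -1660.

-1660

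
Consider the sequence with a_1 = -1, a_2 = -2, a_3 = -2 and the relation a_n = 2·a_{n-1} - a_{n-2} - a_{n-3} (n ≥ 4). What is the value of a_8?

Iterate the recurrence:
a_4 = -1, a_5 = 2, a_6 = 7, a_7 = 13, a_8 = 17.

17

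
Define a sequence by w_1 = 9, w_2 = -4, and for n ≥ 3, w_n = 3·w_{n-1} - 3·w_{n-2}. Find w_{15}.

-28431

Compute successive terms:
w_3 = -39, w_4 = -105, w_5 = -198, …, w_{12} = 7533, w_{13} = 6561, w_{14} = -2916, w_{15} = -28431.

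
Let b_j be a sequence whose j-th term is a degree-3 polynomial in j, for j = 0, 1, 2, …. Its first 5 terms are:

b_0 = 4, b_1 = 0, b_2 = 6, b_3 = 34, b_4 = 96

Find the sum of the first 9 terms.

1st diffs: -4, 6, 28, 62.
2nd diffs: 10, 22, 34.
3rd diffs: 12, 12 (constant).
So b_j = 2j^3 - j^2 - 5j + 4.
Continuing: 204, 370, 606, 924.
Summing j = 0..8 (9 terms) gives 2244.

2244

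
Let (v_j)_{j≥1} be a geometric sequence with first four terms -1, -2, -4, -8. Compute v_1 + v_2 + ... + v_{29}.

-536870911

Common ratio r = 2.
v_j = (-1)·2^(j-1).
S = (-1)·(2^29 - 1)/(2 - 1) = (-1)·(536870912 - 1)/(1) = -536870911.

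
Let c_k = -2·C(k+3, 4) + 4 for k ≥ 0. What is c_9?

C(12, 4) = 495, so c_9 = -986.

-986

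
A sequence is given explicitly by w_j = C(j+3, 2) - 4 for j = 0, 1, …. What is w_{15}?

149

C(18, 2) = 153, so w_{15} = 149.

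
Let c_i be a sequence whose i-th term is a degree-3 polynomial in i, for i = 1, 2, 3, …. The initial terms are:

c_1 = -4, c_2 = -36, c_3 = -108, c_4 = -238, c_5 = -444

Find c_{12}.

-5526

1st diffs: -32, -72, -130, -206.
2nd diffs: -40, -58, -76.
3rd diffs: -18, -18 (constant).
Newton forward-difference form: c_i = -4 + (-32)·C(i-1,1) + (-40)·C(i-1,2) + (-18)·C(i-1,3).
At i = 12: i-1 = 11, so c_{12} = -4 - 352 - 2200 - 2970 = -5526.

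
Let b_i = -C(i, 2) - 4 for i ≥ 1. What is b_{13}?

C(13, 2) = 78, so b_{13} = -82.

-82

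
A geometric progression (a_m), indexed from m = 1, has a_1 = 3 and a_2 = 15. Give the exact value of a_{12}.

146484375

Common ratio r = 5.
a_m = 3·5^(m-1).
a_{12} = 3·5^11 = 146484375.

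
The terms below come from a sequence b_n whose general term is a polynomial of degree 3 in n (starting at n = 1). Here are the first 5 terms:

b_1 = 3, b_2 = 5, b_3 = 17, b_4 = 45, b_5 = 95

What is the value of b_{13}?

2007

1st diffs: 2, 12, 28, 50.
2nd diffs: 10, 16, 22.
3rd diffs: 6, 6 (constant).
Newton forward-difference form: b_n = 3 + 2·C(n-1,1) + 10·C(n-1,2) + 6·C(n-1,3).
At n = 13: n-1 = 12, so b_{13} = 3 + 24 + 660 + 1320 = 2007.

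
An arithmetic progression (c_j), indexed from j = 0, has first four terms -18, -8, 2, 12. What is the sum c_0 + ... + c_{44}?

Common difference d = 10.
c_j = -18 + (j - 0)·10.
c_{44} = 422; S = 45·(-18 + 422)/2 = 9090.

9090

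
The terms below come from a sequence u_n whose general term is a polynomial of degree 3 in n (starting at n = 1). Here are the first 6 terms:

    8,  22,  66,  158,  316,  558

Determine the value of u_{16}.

1st diffs: 14, 44, 92, 158, 242.
2nd diffs: 30, 48, 66, 84.
3rd diffs: 18, 18, 18 (constant).
Newton forward-difference form: u_n = 8 + 14·C(n-1,1) + 30·C(n-1,2) + 18·C(n-1,3).
At n = 16: n-1 = 15, so u_{16} = 8 + 210 + 3150 + 8190 = 11558.

11558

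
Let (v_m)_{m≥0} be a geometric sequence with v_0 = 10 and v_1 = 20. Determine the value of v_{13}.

Common ratio r = 2.
v_m = 10·2^(m-0).
v_{13} = 10·2^13 = 81920.

81920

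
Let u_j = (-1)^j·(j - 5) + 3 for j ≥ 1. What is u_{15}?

-7

(-1)^15 = -1; j - 5 at j=15 is 10; so u_{15} = -7.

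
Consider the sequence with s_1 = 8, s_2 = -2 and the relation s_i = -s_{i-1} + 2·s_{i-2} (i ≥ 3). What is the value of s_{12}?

-6822

Compute successive terms:
s_3 = 18, s_4 = -22, s_5 = 58, s_6 = -102, s_7 = 218, s_8 = -422, s_9 = 858, s_{10} = -1702, s_{11} = 3418, s_{12} = -6822.
(Characteristic roots are 1 and -2.)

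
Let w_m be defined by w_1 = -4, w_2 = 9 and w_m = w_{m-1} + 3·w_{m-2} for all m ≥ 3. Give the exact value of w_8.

393

Applying the relation repeatedly:
w_3 = -3; w_4 = 24; w_5 = 15; w_6 = 87; w_7 = 132; w_8 = 393.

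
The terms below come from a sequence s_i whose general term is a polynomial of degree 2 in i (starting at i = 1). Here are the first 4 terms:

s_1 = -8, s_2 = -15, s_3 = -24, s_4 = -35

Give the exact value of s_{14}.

-255

1st diffs: -7, -9, -11.
2nd diffs: -2, -2 (constant).
So s_i = -i^2 - 4i - 3.
Evaluating at i = 14 gives s_{14} = -255.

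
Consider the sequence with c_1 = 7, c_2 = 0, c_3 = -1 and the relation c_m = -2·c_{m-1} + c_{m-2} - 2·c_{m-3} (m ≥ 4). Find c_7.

c_4 = -12  c_5 = 23  c_6 = -56  c_7 = 159.

159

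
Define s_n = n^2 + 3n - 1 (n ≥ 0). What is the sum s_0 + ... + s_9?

Over n = 0..9: Σn = 45, Σn² = 285.
Total = (1)·285 + (3)·45 + (-1)·10 = 410.

410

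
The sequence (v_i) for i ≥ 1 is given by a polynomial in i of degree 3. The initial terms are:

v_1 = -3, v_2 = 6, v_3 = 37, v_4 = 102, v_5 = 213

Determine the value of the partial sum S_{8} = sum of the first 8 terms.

2300

1st diffs: 9, 31, 65, 111.
2nd diffs: 22, 34, 46.
3rd diffs: 12, 12 (constant).
Newton forward-difference form: v_i = -3 + 9·C(i-1,1) + 22·C(i-1,2) + 12·C(i-1,3).
Continuing: 382, 621, 942.
Summing i = 1..8 (8 terms) gives 2300.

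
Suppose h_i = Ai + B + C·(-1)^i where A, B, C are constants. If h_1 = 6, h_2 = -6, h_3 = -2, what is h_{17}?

-58

Plug in i = 1, 2, 3: A + B - C = 6; 2A + B + C = -6; 3A + B - C = -2.
Subtracting the first from the second: A + 2C = -12.
Subtracting the second from the third: A - 2C = 4.
Solving: C = -4, A = -4, then B = 6.
So h_i = -4·i + 6 + (-4)·(-1)^i; at i=17 this is -58.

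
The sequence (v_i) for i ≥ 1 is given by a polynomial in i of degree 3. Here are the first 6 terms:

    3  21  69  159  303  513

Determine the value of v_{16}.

1st diffs: 18, 48, 90, 144, 210.
2nd diffs: 30, 42, 54, 66.
3rd diffs: 12, 12, 12 (constant).
Newton forward-difference form: v_i = 3 + 18·C(i-1,1) + 30·C(i-1,2) + 12·C(i-1,3).
At i = 16: i-1 = 15, so v_{16} = 3 + 270 + 3150 + 5460 = 8883.

8883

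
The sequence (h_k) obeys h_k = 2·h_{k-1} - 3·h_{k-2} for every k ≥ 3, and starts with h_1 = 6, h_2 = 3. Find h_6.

39

Step forward from the initial values:
h_3 = -12, h_4 = -33, h_5 = -30, h_6 = 39.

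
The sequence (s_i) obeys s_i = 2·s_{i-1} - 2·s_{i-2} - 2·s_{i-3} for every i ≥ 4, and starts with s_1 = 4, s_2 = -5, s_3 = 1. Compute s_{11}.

16

Step forward from the initial values:
s_4 = 4  s_5 = 16  s_6 = 22  s_7 = 4  s_8 = -68  s_9 = -188  s_{10} = -248  s_{11} = 16.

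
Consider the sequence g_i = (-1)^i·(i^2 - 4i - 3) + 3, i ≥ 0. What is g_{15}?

-159

(-1)^15 = -1; i^2 - 4i - 3 at i=15 is 162; so g_{15} = -159.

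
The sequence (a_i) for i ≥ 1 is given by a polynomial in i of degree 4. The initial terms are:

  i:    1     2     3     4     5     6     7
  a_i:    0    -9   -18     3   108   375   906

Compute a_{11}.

8550

1st diffs: -9, -9, 21, 105, 267, 531.
2nd diffs: 0, 30, 84, 162, 264.
3rd diffs: 30, 54, 78, 102.
4th diffs: 24, 24, 24 (constant).
Newton forward-difference form: a_i = (-9)·C(i-1,1) + 30·C(i-1,3) + 24·C(i-1,4).
At i = 11: i-1 = 10, so a_{11} = -90 + 3600 + 5040 = 8550.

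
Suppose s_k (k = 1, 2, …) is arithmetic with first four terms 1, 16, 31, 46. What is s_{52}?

Common difference d = 15.
s_k = 1 + (k - 1)·15.
s_{52} = 1 + 51·15 = 766.

766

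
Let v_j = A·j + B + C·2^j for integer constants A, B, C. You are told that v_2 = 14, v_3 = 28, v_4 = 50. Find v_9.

1072

Write the equations: 2A + B + 4C = 14; 3A + B + 8C = 28; 4A + B + 16C = 50.
Subtracting the first from the second: A + 4C = 14.
Subtracting the second from the third: A + 8C = 22.
Solving: C = 2, A = 6, then B = -6.
Therefore v_9 = 54 + (-6) + 2·512 = 1072.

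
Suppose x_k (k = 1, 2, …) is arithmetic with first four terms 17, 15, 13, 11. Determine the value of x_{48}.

Common difference d = -2.
x_k = 17 + (k - 1)·(-2).
x_{48} = 17 + 47·(-2) = -77.

-77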